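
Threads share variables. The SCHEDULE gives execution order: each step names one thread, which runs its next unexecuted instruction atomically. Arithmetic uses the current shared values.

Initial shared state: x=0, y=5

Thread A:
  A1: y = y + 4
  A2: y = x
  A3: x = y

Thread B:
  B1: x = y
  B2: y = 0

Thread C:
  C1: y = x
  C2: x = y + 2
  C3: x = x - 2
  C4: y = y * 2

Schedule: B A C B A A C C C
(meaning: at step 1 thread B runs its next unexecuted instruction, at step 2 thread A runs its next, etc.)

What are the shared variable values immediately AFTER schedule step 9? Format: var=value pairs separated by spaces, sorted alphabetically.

Answer: x=5 y=10

Derivation:
Step 1: thread B executes B1 (x = y). Shared: x=5 y=5. PCs: A@0 B@1 C@0
Step 2: thread A executes A1 (y = y + 4). Shared: x=5 y=9. PCs: A@1 B@1 C@0
Step 3: thread C executes C1 (y = x). Shared: x=5 y=5. PCs: A@1 B@1 C@1
Step 4: thread B executes B2 (y = 0). Shared: x=5 y=0. PCs: A@1 B@2 C@1
Step 5: thread A executes A2 (y = x). Shared: x=5 y=5. PCs: A@2 B@2 C@1
Step 6: thread A executes A3 (x = y). Shared: x=5 y=5. PCs: A@3 B@2 C@1
Step 7: thread C executes C2 (x = y + 2). Shared: x=7 y=5. PCs: A@3 B@2 C@2
Step 8: thread C executes C3 (x = x - 2). Shared: x=5 y=5. PCs: A@3 B@2 C@3
Step 9: thread C executes C4 (y = y * 2). Shared: x=5 y=10. PCs: A@3 B@2 C@4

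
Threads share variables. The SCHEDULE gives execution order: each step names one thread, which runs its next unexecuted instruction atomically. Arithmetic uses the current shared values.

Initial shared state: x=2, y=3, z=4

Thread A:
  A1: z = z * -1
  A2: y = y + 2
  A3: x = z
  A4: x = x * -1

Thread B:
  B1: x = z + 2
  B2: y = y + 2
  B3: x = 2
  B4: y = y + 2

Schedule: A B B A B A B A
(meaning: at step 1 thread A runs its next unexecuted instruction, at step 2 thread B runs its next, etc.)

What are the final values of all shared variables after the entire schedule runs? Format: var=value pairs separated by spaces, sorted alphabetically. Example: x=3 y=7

Answer: x=4 y=9 z=-4

Derivation:
Step 1: thread A executes A1 (z = z * -1). Shared: x=2 y=3 z=-4. PCs: A@1 B@0
Step 2: thread B executes B1 (x = z + 2). Shared: x=-2 y=3 z=-4. PCs: A@1 B@1
Step 3: thread B executes B2 (y = y + 2). Shared: x=-2 y=5 z=-4. PCs: A@1 B@2
Step 4: thread A executes A2 (y = y + 2). Shared: x=-2 y=7 z=-4. PCs: A@2 B@2
Step 5: thread B executes B3 (x = 2). Shared: x=2 y=7 z=-4. PCs: A@2 B@3
Step 6: thread A executes A3 (x = z). Shared: x=-4 y=7 z=-4. PCs: A@3 B@3
Step 7: thread B executes B4 (y = y + 2). Shared: x=-4 y=9 z=-4. PCs: A@3 B@4
Step 8: thread A executes A4 (x = x * -1). Shared: x=4 y=9 z=-4. PCs: A@4 B@4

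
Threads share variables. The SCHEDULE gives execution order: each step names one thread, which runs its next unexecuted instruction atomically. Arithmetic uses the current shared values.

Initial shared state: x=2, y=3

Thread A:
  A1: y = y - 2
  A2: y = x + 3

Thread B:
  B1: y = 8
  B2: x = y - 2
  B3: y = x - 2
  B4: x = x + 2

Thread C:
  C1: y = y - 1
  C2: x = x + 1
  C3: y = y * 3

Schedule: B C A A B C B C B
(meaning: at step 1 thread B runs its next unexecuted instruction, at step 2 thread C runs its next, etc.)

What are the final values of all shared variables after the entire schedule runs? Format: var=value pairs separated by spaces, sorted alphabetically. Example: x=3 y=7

Step 1: thread B executes B1 (y = 8). Shared: x=2 y=8. PCs: A@0 B@1 C@0
Step 2: thread C executes C1 (y = y - 1). Shared: x=2 y=7. PCs: A@0 B@1 C@1
Step 3: thread A executes A1 (y = y - 2). Shared: x=2 y=5. PCs: A@1 B@1 C@1
Step 4: thread A executes A2 (y = x + 3). Shared: x=2 y=5. PCs: A@2 B@1 C@1
Step 5: thread B executes B2 (x = y - 2). Shared: x=3 y=5. PCs: A@2 B@2 C@1
Step 6: thread C executes C2 (x = x + 1). Shared: x=4 y=5. PCs: A@2 B@2 C@2
Step 7: thread B executes B3 (y = x - 2). Shared: x=4 y=2. PCs: A@2 B@3 C@2
Step 8: thread C executes C3 (y = y * 3). Shared: x=4 y=6. PCs: A@2 B@3 C@3
Step 9: thread B executes B4 (x = x + 2). Shared: x=6 y=6. PCs: A@2 B@4 C@3

Answer: x=6 y=6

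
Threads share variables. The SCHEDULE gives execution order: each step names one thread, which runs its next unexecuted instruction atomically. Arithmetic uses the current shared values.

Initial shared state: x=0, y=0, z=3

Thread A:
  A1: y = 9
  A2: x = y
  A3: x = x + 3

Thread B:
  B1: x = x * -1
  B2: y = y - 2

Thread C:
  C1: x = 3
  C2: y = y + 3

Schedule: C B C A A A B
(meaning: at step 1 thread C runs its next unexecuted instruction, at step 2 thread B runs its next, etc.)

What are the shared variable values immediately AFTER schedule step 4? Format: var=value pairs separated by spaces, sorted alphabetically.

Answer: x=-3 y=9 z=3

Derivation:
Step 1: thread C executes C1 (x = 3). Shared: x=3 y=0 z=3. PCs: A@0 B@0 C@1
Step 2: thread B executes B1 (x = x * -1). Shared: x=-3 y=0 z=3. PCs: A@0 B@1 C@1
Step 3: thread C executes C2 (y = y + 3). Shared: x=-3 y=3 z=3. PCs: A@0 B@1 C@2
Step 4: thread A executes A1 (y = 9). Shared: x=-3 y=9 z=3. PCs: A@1 B@1 C@2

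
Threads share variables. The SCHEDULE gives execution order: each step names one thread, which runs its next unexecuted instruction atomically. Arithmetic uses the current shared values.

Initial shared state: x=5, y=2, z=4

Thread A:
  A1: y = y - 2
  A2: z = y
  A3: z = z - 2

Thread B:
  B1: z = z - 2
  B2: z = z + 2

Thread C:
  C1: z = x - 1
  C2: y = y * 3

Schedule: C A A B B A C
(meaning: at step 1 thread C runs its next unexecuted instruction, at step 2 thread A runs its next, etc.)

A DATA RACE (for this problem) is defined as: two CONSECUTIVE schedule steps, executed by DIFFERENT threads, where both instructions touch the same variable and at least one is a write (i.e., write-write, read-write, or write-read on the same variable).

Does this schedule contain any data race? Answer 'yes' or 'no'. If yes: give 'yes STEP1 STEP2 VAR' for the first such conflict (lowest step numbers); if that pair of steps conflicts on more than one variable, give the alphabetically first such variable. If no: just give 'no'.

Steps 1,2: C(r=x,w=z) vs A(r=y,w=y). No conflict.
Steps 2,3: same thread (A). No race.
Steps 3,4: A(z = y) vs B(z = z - 2). RACE on z (W-W).
Steps 4,5: same thread (B). No race.
Steps 5,6: B(z = z + 2) vs A(z = z - 2). RACE on z (W-W).
Steps 6,7: A(r=z,w=z) vs C(r=y,w=y). No conflict.
First conflict at steps 3,4.

Answer: yes 3 4 z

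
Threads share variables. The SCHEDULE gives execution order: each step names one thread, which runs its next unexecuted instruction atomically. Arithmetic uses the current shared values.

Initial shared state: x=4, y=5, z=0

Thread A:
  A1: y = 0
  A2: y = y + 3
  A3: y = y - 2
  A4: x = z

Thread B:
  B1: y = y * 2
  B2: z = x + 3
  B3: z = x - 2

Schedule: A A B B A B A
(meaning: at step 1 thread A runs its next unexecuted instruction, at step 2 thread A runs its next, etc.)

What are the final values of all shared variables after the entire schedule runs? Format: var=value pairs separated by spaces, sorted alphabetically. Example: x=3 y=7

Answer: x=2 y=4 z=2

Derivation:
Step 1: thread A executes A1 (y = 0). Shared: x=4 y=0 z=0. PCs: A@1 B@0
Step 2: thread A executes A2 (y = y + 3). Shared: x=4 y=3 z=0. PCs: A@2 B@0
Step 3: thread B executes B1 (y = y * 2). Shared: x=4 y=6 z=0. PCs: A@2 B@1
Step 4: thread B executes B2 (z = x + 3). Shared: x=4 y=6 z=7. PCs: A@2 B@2
Step 5: thread A executes A3 (y = y - 2). Shared: x=4 y=4 z=7. PCs: A@3 B@2
Step 6: thread B executes B3 (z = x - 2). Shared: x=4 y=4 z=2. PCs: A@3 B@3
Step 7: thread A executes A4 (x = z). Shared: x=2 y=4 z=2. PCs: A@4 B@3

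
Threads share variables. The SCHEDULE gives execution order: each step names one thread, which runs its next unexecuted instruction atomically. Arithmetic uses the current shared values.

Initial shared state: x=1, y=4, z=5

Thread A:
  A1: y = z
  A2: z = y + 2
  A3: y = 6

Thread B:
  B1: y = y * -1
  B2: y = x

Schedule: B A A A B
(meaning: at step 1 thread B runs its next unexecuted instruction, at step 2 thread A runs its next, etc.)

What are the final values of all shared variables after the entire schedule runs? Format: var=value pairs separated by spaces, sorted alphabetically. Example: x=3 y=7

Step 1: thread B executes B1 (y = y * -1). Shared: x=1 y=-4 z=5. PCs: A@0 B@1
Step 2: thread A executes A1 (y = z). Shared: x=1 y=5 z=5. PCs: A@1 B@1
Step 3: thread A executes A2 (z = y + 2). Shared: x=1 y=5 z=7. PCs: A@2 B@1
Step 4: thread A executes A3 (y = 6). Shared: x=1 y=6 z=7. PCs: A@3 B@1
Step 5: thread B executes B2 (y = x). Shared: x=1 y=1 z=7. PCs: A@3 B@2

Answer: x=1 y=1 z=7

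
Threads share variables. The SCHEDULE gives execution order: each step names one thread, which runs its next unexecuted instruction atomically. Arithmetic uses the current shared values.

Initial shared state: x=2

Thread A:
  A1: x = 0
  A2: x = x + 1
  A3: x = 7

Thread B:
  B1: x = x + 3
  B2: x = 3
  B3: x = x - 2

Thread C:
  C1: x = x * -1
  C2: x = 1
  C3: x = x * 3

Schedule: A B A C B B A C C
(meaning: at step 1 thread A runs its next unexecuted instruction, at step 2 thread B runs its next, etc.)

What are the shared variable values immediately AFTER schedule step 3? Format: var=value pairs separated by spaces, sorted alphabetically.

Step 1: thread A executes A1 (x = 0). Shared: x=0. PCs: A@1 B@0 C@0
Step 2: thread B executes B1 (x = x + 3). Shared: x=3. PCs: A@1 B@1 C@0
Step 3: thread A executes A2 (x = x + 1). Shared: x=4. PCs: A@2 B@1 C@0

Answer: x=4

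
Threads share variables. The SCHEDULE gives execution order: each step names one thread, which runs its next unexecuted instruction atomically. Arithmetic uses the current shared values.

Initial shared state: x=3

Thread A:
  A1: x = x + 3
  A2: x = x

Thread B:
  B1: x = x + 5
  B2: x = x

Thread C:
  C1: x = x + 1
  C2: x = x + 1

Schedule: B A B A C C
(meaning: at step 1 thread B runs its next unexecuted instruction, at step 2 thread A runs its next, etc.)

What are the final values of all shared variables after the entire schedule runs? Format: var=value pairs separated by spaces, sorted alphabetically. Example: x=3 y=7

Step 1: thread B executes B1 (x = x + 5). Shared: x=8. PCs: A@0 B@1 C@0
Step 2: thread A executes A1 (x = x + 3). Shared: x=11. PCs: A@1 B@1 C@0
Step 3: thread B executes B2 (x = x). Shared: x=11. PCs: A@1 B@2 C@0
Step 4: thread A executes A2 (x = x). Shared: x=11. PCs: A@2 B@2 C@0
Step 5: thread C executes C1 (x = x + 1). Shared: x=12. PCs: A@2 B@2 C@1
Step 6: thread C executes C2 (x = x + 1). Shared: x=13. PCs: A@2 B@2 C@2

Answer: x=13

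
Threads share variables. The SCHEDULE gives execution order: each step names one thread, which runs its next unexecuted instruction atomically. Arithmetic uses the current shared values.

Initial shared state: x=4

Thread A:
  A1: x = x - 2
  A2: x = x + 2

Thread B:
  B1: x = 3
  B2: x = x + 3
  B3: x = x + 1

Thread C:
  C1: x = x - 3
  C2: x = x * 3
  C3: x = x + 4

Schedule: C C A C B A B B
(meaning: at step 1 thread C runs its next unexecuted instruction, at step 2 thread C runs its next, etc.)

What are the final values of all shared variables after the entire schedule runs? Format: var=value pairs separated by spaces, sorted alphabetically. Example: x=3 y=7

Answer: x=9

Derivation:
Step 1: thread C executes C1 (x = x - 3). Shared: x=1. PCs: A@0 B@0 C@1
Step 2: thread C executes C2 (x = x * 3). Shared: x=3. PCs: A@0 B@0 C@2
Step 3: thread A executes A1 (x = x - 2). Shared: x=1. PCs: A@1 B@0 C@2
Step 4: thread C executes C3 (x = x + 4). Shared: x=5. PCs: A@1 B@0 C@3
Step 5: thread B executes B1 (x = 3). Shared: x=3. PCs: A@1 B@1 C@3
Step 6: thread A executes A2 (x = x + 2). Shared: x=5. PCs: A@2 B@1 C@3
Step 7: thread B executes B2 (x = x + 3). Shared: x=8. PCs: A@2 B@2 C@3
Step 8: thread B executes B3 (x = x + 1). Shared: x=9. PCs: A@2 B@3 C@3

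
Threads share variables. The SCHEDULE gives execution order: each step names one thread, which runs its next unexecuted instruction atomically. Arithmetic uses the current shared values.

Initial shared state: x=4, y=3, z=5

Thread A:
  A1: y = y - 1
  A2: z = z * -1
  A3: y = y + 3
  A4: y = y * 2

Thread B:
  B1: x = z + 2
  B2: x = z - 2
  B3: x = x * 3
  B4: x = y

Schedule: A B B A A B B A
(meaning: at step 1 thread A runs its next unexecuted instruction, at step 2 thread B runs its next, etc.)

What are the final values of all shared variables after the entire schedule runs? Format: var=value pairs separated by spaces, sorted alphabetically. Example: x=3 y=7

Step 1: thread A executes A1 (y = y - 1). Shared: x=4 y=2 z=5. PCs: A@1 B@0
Step 2: thread B executes B1 (x = z + 2). Shared: x=7 y=2 z=5. PCs: A@1 B@1
Step 3: thread B executes B2 (x = z - 2). Shared: x=3 y=2 z=5. PCs: A@1 B@2
Step 4: thread A executes A2 (z = z * -1). Shared: x=3 y=2 z=-5. PCs: A@2 B@2
Step 5: thread A executes A3 (y = y + 3). Shared: x=3 y=5 z=-5. PCs: A@3 B@2
Step 6: thread B executes B3 (x = x * 3). Shared: x=9 y=5 z=-5. PCs: A@3 B@3
Step 7: thread B executes B4 (x = y). Shared: x=5 y=5 z=-5. PCs: A@3 B@4
Step 8: thread A executes A4 (y = y * 2). Shared: x=5 y=10 z=-5. PCs: A@4 B@4

Answer: x=5 y=10 z=-5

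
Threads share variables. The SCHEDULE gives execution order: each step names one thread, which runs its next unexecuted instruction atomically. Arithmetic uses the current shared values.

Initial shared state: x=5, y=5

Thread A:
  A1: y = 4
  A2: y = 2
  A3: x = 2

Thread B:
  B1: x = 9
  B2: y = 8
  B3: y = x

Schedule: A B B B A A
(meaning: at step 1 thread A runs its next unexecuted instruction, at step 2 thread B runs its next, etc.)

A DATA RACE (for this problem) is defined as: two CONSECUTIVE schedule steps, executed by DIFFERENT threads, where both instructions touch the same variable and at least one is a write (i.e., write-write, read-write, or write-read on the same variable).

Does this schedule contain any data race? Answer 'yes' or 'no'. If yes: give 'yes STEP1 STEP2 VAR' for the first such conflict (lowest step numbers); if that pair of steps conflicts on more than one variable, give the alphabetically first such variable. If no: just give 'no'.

Answer: yes 4 5 y

Derivation:
Steps 1,2: A(r=-,w=y) vs B(r=-,w=x). No conflict.
Steps 2,3: same thread (B). No race.
Steps 3,4: same thread (B). No race.
Steps 4,5: B(y = x) vs A(y = 2). RACE on y (W-W).
Steps 5,6: same thread (A). No race.
First conflict at steps 4,5.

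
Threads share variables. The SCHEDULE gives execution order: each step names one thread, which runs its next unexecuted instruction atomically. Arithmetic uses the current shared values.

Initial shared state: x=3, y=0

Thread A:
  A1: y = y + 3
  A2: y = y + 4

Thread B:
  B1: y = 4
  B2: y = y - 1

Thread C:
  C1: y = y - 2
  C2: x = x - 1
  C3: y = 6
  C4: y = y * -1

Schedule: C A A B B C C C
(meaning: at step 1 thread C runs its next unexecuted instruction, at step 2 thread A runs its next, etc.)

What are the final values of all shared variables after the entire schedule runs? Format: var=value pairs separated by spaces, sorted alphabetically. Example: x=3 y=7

Answer: x=2 y=-6

Derivation:
Step 1: thread C executes C1 (y = y - 2). Shared: x=3 y=-2. PCs: A@0 B@0 C@1
Step 2: thread A executes A1 (y = y + 3). Shared: x=3 y=1. PCs: A@1 B@0 C@1
Step 3: thread A executes A2 (y = y + 4). Shared: x=3 y=5. PCs: A@2 B@0 C@1
Step 4: thread B executes B1 (y = 4). Shared: x=3 y=4. PCs: A@2 B@1 C@1
Step 5: thread B executes B2 (y = y - 1). Shared: x=3 y=3. PCs: A@2 B@2 C@1
Step 6: thread C executes C2 (x = x - 1). Shared: x=2 y=3. PCs: A@2 B@2 C@2
Step 7: thread C executes C3 (y = 6). Shared: x=2 y=6. PCs: A@2 B@2 C@3
Step 8: thread C executes C4 (y = y * -1). Shared: x=2 y=-6. PCs: A@2 B@2 C@4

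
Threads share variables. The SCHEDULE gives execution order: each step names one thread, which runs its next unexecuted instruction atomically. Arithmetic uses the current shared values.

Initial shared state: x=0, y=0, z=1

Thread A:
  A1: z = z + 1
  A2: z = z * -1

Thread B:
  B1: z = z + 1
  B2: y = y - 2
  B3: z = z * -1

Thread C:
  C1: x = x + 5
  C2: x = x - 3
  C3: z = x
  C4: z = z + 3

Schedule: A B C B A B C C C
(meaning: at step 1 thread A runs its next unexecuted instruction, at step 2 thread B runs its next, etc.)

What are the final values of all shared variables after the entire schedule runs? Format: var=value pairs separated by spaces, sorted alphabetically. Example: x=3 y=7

Answer: x=2 y=-2 z=5

Derivation:
Step 1: thread A executes A1 (z = z + 1). Shared: x=0 y=0 z=2. PCs: A@1 B@0 C@0
Step 2: thread B executes B1 (z = z + 1). Shared: x=0 y=0 z=3. PCs: A@1 B@1 C@0
Step 3: thread C executes C1 (x = x + 5). Shared: x=5 y=0 z=3. PCs: A@1 B@1 C@1
Step 4: thread B executes B2 (y = y - 2). Shared: x=5 y=-2 z=3. PCs: A@1 B@2 C@1
Step 5: thread A executes A2 (z = z * -1). Shared: x=5 y=-2 z=-3. PCs: A@2 B@2 C@1
Step 6: thread B executes B3 (z = z * -1). Shared: x=5 y=-2 z=3. PCs: A@2 B@3 C@1
Step 7: thread C executes C2 (x = x - 3). Shared: x=2 y=-2 z=3. PCs: A@2 B@3 C@2
Step 8: thread C executes C3 (z = x). Shared: x=2 y=-2 z=2. PCs: A@2 B@3 C@3
Step 9: thread C executes C4 (z = z + 3). Shared: x=2 y=-2 z=5. PCs: A@2 B@3 C@4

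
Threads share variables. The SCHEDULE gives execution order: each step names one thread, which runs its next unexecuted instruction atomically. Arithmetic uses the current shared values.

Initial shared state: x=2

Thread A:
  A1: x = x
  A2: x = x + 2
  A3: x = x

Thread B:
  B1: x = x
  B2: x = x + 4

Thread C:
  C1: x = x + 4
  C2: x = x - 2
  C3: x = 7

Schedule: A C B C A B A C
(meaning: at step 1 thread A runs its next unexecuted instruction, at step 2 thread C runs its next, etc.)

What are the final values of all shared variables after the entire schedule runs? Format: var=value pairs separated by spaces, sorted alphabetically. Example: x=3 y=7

Answer: x=7

Derivation:
Step 1: thread A executes A1 (x = x). Shared: x=2. PCs: A@1 B@0 C@0
Step 2: thread C executes C1 (x = x + 4). Shared: x=6. PCs: A@1 B@0 C@1
Step 3: thread B executes B1 (x = x). Shared: x=6. PCs: A@1 B@1 C@1
Step 4: thread C executes C2 (x = x - 2). Shared: x=4. PCs: A@1 B@1 C@2
Step 5: thread A executes A2 (x = x + 2). Shared: x=6. PCs: A@2 B@1 C@2
Step 6: thread B executes B2 (x = x + 4). Shared: x=10. PCs: A@2 B@2 C@2
Step 7: thread A executes A3 (x = x). Shared: x=10. PCs: A@3 B@2 C@2
Step 8: thread C executes C3 (x = 7). Shared: x=7. PCs: A@3 B@2 C@3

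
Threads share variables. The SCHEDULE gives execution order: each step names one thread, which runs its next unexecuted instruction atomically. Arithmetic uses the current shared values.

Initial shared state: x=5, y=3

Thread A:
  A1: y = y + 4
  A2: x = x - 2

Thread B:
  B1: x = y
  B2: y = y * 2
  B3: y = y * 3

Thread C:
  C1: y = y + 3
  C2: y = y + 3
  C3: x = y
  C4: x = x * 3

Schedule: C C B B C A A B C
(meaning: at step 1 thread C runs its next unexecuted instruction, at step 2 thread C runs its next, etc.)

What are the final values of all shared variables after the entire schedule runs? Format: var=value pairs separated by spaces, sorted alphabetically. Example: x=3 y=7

Step 1: thread C executes C1 (y = y + 3). Shared: x=5 y=6. PCs: A@0 B@0 C@1
Step 2: thread C executes C2 (y = y + 3). Shared: x=5 y=9. PCs: A@0 B@0 C@2
Step 3: thread B executes B1 (x = y). Shared: x=9 y=9. PCs: A@0 B@1 C@2
Step 4: thread B executes B2 (y = y * 2). Shared: x=9 y=18. PCs: A@0 B@2 C@2
Step 5: thread C executes C3 (x = y). Shared: x=18 y=18. PCs: A@0 B@2 C@3
Step 6: thread A executes A1 (y = y + 4). Shared: x=18 y=22. PCs: A@1 B@2 C@3
Step 7: thread A executes A2 (x = x - 2). Shared: x=16 y=22. PCs: A@2 B@2 C@3
Step 8: thread B executes B3 (y = y * 3). Shared: x=16 y=66. PCs: A@2 B@3 C@3
Step 9: thread C executes C4 (x = x * 3). Shared: x=48 y=66. PCs: A@2 B@3 C@4

Answer: x=48 y=66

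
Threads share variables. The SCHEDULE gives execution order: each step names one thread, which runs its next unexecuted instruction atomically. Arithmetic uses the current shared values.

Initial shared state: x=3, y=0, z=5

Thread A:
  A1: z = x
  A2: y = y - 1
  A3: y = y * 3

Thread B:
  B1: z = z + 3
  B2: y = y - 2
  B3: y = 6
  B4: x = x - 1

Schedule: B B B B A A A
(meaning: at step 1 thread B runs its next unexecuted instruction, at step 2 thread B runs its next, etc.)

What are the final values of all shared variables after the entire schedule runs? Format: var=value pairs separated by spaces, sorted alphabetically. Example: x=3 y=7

Answer: x=2 y=15 z=2

Derivation:
Step 1: thread B executes B1 (z = z + 3). Shared: x=3 y=0 z=8. PCs: A@0 B@1
Step 2: thread B executes B2 (y = y - 2). Shared: x=3 y=-2 z=8. PCs: A@0 B@2
Step 3: thread B executes B3 (y = 6). Shared: x=3 y=6 z=8. PCs: A@0 B@3
Step 4: thread B executes B4 (x = x - 1). Shared: x=2 y=6 z=8. PCs: A@0 B@4
Step 5: thread A executes A1 (z = x). Shared: x=2 y=6 z=2. PCs: A@1 B@4
Step 6: thread A executes A2 (y = y - 1). Shared: x=2 y=5 z=2. PCs: A@2 B@4
Step 7: thread A executes A3 (y = y * 3). Shared: x=2 y=15 z=2. PCs: A@3 B@4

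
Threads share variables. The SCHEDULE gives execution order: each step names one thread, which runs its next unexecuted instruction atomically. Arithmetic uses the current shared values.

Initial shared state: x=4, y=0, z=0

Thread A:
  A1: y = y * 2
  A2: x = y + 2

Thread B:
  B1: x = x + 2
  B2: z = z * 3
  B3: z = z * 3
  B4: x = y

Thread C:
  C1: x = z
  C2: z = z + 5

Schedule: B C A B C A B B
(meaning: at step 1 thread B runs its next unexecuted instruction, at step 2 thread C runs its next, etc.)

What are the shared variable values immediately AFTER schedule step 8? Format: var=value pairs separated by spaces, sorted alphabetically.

Step 1: thread B executes B1 (x = x + 2). Shared: x=6 y=0 z=0. PCs: A@0 B@1 C@0
Step 2: thread C executes C1 (x = z). Shared: x=0 y=0 z=0. PCs: A@0 B@1 C@1
Step 3: thread A executes A1 (y = y * 2). Shared: x=0 y=0 z=0. PCs: A@1 B@1 C@1
Step 4: thread B executes B2 (z = z * 3). Shared: x=0 y=0 z=0. PCs: A@1 B@2 C@1
Step 5: thread C executes C2 (z = z + 5). Shared: x=0 y=0 z=5. PCs: A@1 B@2 C@2
Step 6: thread A executes A2 (x = y + 2). Shared: x=2 y=0 z=5. PCs: A@2 B@2 C@2
Step 7: thread B executes B3 (z = z * 3). Shared: x=2 y=0 z=15. PCs: A@2 B@3 C@2
Step 8: thread B executes B4 (x = y). Shared: x=0 y=0 z=15. PCs: A@2 B@4 C@2

Answer: x=0 y=0 z=15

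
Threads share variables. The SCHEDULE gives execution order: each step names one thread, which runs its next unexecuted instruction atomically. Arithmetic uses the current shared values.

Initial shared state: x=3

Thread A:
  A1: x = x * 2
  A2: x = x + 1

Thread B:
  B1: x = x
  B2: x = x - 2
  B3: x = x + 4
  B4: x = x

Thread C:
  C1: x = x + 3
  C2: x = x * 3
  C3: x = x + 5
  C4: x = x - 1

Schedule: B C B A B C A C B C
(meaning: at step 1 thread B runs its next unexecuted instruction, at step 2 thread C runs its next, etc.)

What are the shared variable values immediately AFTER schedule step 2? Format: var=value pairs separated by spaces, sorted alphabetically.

Step 1: thread B executes B1 (x = x). Shared: x=3. PCs: A@0 B@1 C@0
Step 2: thread C executes C1 (x = x + 3). Shared: x=6. PCs: A@0 B@1 C@1

Answer: x=6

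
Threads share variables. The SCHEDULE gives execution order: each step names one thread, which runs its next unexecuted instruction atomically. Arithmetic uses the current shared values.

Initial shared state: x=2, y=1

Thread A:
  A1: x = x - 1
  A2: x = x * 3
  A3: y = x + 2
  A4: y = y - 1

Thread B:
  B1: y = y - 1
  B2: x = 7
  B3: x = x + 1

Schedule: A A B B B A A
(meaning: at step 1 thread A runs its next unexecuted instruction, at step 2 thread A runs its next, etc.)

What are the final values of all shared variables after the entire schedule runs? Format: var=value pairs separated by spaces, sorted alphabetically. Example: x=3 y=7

Step 1: thread A executes A1 (x = x - 1). Shared: x=1 y=1. PCs: A@1 B@0
Step 2: thread A executes A2 (x = x * 3). Shared: x=3 y=1. PCs: A@2 B@0
Step 3: thread B executes B1 (y = y - 1). Shared: x=3 y=0. PCs: A@2 B@1
Step 4: thread B executes B2 (x = 7). Shared: x=7 y=0. PCs: A@2 B@2
Step 5: thread B executes B3 (x = x + 1). Shared: x=8 y=0. PCs: A@2 B@3
Step 6: thread A executes A3 (y = x + 2). Shared: x=8 y=10. PCs: A@3 B@3
Step 7: thread A executes A4 (y = y - 1). Shared: x=8 y=9. PCs: A@4 B@3

Answer: x=8 y=9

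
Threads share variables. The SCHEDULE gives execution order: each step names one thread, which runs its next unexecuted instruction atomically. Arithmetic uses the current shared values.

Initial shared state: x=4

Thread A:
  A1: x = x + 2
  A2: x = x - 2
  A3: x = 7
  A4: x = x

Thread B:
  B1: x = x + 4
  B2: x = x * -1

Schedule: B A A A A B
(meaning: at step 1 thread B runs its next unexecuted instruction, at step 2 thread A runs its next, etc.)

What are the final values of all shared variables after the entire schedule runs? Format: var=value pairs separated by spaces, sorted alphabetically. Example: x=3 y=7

Answer: x=-7

Derivation:
Step 1: thread B executes B1 (x = x + 4). Shared: x=8. PCs: A@0 B@1
Step 2: thread A executes A1 (x = x + 2). Shared: x=10. PCs: A@1 B@1
Step 3: thread A executes A2 (x = x - 2). Shared: x=8. PCs: A@2 B@1
Step 4: thread A executes A3 (x = 7). Shared: x=7. PCs: A@3 B@1
Step 5: thread A executes A4 (x = x). Shared: x=7. PCs: A@4 B@1
Step 6: thread B executes B2 (x = x * -1). Shared: x=-7. PCs: A@4 B@2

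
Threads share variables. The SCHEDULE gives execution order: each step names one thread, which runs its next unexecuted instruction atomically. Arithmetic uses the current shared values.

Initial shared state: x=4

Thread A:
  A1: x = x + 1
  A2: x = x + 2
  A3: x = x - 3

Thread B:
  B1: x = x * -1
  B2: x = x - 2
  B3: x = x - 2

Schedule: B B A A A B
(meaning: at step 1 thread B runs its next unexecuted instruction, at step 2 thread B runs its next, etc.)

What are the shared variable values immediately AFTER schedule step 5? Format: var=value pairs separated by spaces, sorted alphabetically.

Answer: x=-6

Derivation:
Step 1: thread B executes B1 (x = x * -1). Shared: x=-4. PCs: A@0 B@1
Step 2: thread B executes B2 (x = x - 2). Shared: x=-6. PCs: A@0 B@2
Step 3: thread A executes A1 (x = x + 1). Shared: x=-5. PCs: A@1 B@2
Step 4: thread A executes A2 (x = x + 2). Shared: x=-3. PCs: A@2 B@2
Step 5: thread A executes A3 (x = x - 3). Shared: x=-6. PCs: A@3 B@2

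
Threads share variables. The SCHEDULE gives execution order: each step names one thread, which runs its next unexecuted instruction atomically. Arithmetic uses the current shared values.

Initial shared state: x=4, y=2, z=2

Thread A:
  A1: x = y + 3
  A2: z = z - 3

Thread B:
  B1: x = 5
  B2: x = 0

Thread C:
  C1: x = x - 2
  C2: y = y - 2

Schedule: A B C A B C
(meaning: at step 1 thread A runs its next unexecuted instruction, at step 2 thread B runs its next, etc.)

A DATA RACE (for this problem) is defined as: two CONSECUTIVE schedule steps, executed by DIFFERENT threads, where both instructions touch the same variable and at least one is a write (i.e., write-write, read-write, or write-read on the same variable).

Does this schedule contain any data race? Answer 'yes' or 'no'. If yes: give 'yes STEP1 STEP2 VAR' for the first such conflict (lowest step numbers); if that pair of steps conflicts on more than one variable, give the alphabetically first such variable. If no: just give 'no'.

Steps 1,2: A(x = y + 3) vs B(x = 5). RACE on x (W-W).
Steps 2,3: B(x = 5) vs C(x = x - 2). RACE on x (W-W).
Steps 3,4: C(r=x,w=x) vs A(r=z,w=z). No conflict.
Steps 4,5: A(r=z,w=z) vs B(r=-,w=x). No conflict.
Steps 5,6: B(r=-,w=x) vs C(r=y,w=y). No conflict.
First conflict at steps 1,2.

Answer: yes 1 2 x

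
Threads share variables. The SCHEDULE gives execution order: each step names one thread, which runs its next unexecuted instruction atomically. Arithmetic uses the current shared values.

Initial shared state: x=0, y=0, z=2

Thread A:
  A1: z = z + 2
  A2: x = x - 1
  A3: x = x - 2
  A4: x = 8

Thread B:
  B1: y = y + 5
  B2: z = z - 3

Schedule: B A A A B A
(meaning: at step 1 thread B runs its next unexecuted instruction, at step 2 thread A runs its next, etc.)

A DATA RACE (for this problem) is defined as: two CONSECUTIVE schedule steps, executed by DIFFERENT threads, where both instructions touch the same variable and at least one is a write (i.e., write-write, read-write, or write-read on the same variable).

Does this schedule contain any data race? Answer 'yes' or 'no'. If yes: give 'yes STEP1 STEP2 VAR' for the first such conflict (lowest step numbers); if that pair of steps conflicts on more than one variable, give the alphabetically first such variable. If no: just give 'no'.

Answer: no

Derivation:
Steps 1,2: B(r=y,w=y) vs A(r=z,w=z). No conflict.
Steps 2,3: same thread (A). No race.
Steps 3,4: same thread (A). No race.
Steps 4,5: A(r=x,w=x) vs B(r=z,w=z). No conflict.
Steps 5,6: B(r=z,w=z) vs A(r=-,w=x). No conflict.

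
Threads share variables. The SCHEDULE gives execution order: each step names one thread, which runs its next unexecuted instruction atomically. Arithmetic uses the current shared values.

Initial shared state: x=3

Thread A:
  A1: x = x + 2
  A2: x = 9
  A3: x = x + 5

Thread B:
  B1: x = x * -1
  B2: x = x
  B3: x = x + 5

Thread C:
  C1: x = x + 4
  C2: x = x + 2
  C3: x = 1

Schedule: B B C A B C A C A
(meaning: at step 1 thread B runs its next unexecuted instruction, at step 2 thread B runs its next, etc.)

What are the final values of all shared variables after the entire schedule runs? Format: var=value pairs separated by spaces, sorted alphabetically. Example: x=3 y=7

Step 1: thread B executes B1 (x = x * -1). Shared: x=-3. PCs: A@0 B@1 C@0
Step 2: thread B executes B2 (x = x). Shared: x=-3. PCs: A@0 B@2 C@0
Step 3: thread C executes C1 (x = x + 4). Shared: x=1. PCs: A@0 B@2 C@1
Step 4: thread A executes A1 (x = x + 2). Shared: x=3. PCs: A@1 B@2 C@1
Step 5: thread B executes B3 (x = x + 5). Shared: x=8. PCs: A@1 B@3 C@1
Step 6: thread C executes C2 (x = x + 2). Shared: x=10. PCs: A@1 B@3 C@2
Step 7: thread A executes A2 (x = 9). Shared: x=9. PCs: A@2 B@3 C@2
Step 8: thread C executes C3 (x = 1). Shared: x=1. PCs: A@2 B@3 C@3
Step 9: thread A executes A3 (x = x + 5). Shared: x=6. PCs: A@3 B@3 C@3

Answer: x=6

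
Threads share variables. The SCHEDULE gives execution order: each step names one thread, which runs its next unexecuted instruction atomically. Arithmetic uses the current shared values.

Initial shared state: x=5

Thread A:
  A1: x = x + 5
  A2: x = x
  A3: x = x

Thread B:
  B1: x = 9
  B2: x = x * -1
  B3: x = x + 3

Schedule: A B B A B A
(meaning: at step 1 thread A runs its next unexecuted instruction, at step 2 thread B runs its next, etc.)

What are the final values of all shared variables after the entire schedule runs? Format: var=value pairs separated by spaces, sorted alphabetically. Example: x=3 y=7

Answer: x=-6

Derivation:
Step 1: thread A executes A1 (x = x + 5). Shared: x=10. PCs: A@1 B@0
Step 2: thread B executes B1 (x = 9). Shared: x=9. PCs: A@1 B@1
Step 3: thread B executes B2 (x = x * -1). Shared: x=-9. PCs: A@1 B@2
Step 4: thread A executes A2 (x = x). Shared: x=-9. PCs: A@2 B@2
Step 5: thread B executes B3 (x = x + 3). Shared: x=-6. PCs: A@2 B@3
Step 6: thread A executes A3 (x = x). Shared: x=-6. PCs: A@3 B@3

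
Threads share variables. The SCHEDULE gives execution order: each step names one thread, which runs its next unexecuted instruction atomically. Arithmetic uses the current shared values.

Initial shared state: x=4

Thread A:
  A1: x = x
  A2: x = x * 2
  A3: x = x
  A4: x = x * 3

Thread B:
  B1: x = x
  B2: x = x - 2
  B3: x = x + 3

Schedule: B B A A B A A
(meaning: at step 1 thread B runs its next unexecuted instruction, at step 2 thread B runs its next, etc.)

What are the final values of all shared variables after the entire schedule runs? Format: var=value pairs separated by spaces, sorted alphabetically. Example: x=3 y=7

Step 1: thread B executes B1 (x = x). Shared: x=4. PCs: A@0 B@1
Step 2: thread B executes B2 (x = x - 2). Shared: x=2. PCs: A@0 B@2
Step 3: thread A executes A1 (x = x). Shared: x=2. PCs: A@1 B@2
Step 4: thread A executes A2 (x = x * 2). Shared: x=4. PCs: A@2 B@2
Step 5: thread B executes B3 (x = x + 3). Shared: x=7. PCs: A@2 B@3
Step 6: thread A executes A3 (x = x). Shared: x=7. PCs: A@3 B@3
Step 7: thread A executes A4 (x = x * 3). Shared: x=21. PCs: A@4 B@3

Answer: x=21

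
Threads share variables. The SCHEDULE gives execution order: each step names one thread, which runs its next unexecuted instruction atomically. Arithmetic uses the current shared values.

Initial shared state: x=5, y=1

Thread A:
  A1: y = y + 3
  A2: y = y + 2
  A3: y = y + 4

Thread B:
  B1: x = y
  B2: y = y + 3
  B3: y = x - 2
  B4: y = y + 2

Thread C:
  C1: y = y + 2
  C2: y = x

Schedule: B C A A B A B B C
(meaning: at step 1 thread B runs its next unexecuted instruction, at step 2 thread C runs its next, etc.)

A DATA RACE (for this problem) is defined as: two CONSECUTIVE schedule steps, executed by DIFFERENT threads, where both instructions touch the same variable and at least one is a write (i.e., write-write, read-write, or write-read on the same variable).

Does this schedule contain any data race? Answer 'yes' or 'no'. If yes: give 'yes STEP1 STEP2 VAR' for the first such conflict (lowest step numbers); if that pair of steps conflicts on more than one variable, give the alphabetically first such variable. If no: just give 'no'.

Steps 1,2: B(x = y) vs C(y = y + 2). RACE on y (R-W).
Steps 2,3: C(y = y + 2) vs A(y = y + 3). RACE on y (W-W).
Steps 3,4: same thread (A). No race.
Steps 4,5: A(y = y + 2) vs B(y = y + 3). RACE on y (W-W).
Steps 5,6: B(y = y + 3) vs A(y = y + 4). RACE on y (W-W).
Steps 6,7: A(y = y + 4) vs B(y = x - 2). RACE on y (W-W).
Steps 7,8: same thread (B). No race.
Steps 8,9: B(y = y + 2) vs C(y = x). RACE on y (W-W).
First conflict at steps 1,2.

Answer: yes 1 2 y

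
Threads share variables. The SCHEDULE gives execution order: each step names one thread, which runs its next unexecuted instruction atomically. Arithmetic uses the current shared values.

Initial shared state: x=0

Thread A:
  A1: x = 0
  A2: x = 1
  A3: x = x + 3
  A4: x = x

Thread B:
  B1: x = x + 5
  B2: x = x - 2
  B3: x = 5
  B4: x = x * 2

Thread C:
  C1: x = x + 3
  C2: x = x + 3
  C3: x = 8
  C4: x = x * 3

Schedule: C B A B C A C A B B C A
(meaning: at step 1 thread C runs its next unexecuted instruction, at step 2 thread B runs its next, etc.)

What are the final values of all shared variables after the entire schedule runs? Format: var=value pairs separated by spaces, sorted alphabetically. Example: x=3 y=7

Answer: x=30

Derivation:
Step 1: thread C executes C1 (x = x + 3). Shared: x=3. PCs: A@0 B@0 C@1
Step 2: thread B executes B1 (x = x + 5). Shared: x=8. PCs: A@0 B@1 C@1
Step 3: thread A executes A1 (x = 0). Shared: x=0. PCs: A@1 B@1 C@1
Step 4: thread B executes B2 (x = x - 2). Shared: x=-2. PCs: A@1 B@2 C@1
Step 5: thread C executes C2 (x = x + 3). Shared: x=1. PCs: A@1 B@2 C@2
Step 6: thread A executes A2 (x = 1). Shared: x=1. PCs: A@2 B@2 C@2
Step 7: thread C executes C3 (x = 8). Shared: x=8. PCs: A@2 B@2 C@3
Step 8: thread A executes A3 (x = x + 3). Shared: x=11. PCs: A@3 B@2 C@3
Step 9: thread B executes B3 (x = 5). Shared: x=5. PCs: A@3 B@3 C@3
Step 10: thread B executes B4 (x = x * 2). Shared: x=10. PCs: A@3 B@4 C@3
Step 11: thread C executes C4 (x = x * 3). Shared: x=30. PCs: A@3 B@4 C@4
Step 12: thread A executes A4 (x = x). Shared: x=30. PCs: A@4 B@4 C@4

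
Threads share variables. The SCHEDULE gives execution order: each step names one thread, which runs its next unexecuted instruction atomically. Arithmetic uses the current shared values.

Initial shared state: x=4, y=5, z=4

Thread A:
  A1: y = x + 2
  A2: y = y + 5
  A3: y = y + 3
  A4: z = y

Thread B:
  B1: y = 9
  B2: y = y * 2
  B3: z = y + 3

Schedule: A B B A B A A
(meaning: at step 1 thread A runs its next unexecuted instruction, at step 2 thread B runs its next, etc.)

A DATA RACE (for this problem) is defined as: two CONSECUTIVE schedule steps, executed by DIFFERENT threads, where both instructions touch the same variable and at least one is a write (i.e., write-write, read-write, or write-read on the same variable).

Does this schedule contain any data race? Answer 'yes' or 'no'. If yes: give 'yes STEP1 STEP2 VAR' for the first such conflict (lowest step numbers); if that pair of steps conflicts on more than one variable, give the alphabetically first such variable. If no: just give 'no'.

Answer: yes 1 2 y

Derivation:
Steps 1,2: A(y = x + 2) vs B(y = 9). RACE on y (W-W).
Steps 2,3: same thread (B). No race.
Steps 3,4: B(y = y * 2) vs A(y = y + 5). RACE on y (W-W).
Steps 4,5: A(y = y + 5) vs B(z = y + 3). RACE on y (W-R).
Steps 5,6: B(z = y + 3) vs A(y = y + 3). RACE on y (R-W).
Steps 6,7: same thread (A). No race.
First conflict at steps 1,2.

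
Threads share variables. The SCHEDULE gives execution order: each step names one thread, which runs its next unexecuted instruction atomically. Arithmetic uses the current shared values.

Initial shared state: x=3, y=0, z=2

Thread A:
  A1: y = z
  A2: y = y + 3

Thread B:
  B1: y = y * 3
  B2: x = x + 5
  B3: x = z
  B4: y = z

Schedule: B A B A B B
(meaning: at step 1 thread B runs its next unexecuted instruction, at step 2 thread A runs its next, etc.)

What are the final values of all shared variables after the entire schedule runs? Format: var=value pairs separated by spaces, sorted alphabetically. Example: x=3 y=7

Step 1: thread B executes B1 (y = y * 3). Shared: x=3 y=0 z=2. PCs: A@0 B@1
Step 2: thread A executes A1 (y = z). Shared: x=3 y=2 z=2. PCs: A@1 B@1
Step 3: thread B executes B2 (x = x + 5). Shared: x=8 y=2 z=2. PCs: A@1 B@2
Step 4: thread A executes A2 (y = y + 3). Shared: x=8 y=5 z=2. PCs: A@2 B@2
Step 5: thread B executes B3 (x = z). Shared: x=2 y=5 z=2. PCs: A@2 B@3
Step 6: thread B executes B4 (y = z). Shared: x=2 y=2 z=2. PCs: A@2 B@4

Answer: x=2 y=2 z=2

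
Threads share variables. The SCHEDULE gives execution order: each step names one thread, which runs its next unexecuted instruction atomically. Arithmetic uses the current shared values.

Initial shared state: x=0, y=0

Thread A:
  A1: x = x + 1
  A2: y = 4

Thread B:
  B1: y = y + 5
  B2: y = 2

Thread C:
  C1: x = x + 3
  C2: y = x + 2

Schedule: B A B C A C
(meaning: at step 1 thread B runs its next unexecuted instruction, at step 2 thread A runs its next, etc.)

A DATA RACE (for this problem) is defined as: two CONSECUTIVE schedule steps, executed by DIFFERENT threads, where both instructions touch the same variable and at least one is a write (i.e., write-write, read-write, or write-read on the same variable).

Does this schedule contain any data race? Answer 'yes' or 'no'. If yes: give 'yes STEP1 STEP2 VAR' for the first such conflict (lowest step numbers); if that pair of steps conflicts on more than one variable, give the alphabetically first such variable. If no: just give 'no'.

Steps 1,2: B(r=y,w=y) vs A(r=x,w=x). No conflict.
Steps 2,3: A(r=x,w=x) vs B(r=-,w=y). No conflict.
Steps 3,4: B(r=-,w=y) vs C(r=x,w=x). No conflict.
Steps 4,5: C(r=x,w=x) vs A(r=-,w=y). No conflict.
Steps 5,6: A(y = 4) vs C(y = x + 2). RACE on y (W-W).
First conflict at steps 5,6.

Answer: yes 5 6 y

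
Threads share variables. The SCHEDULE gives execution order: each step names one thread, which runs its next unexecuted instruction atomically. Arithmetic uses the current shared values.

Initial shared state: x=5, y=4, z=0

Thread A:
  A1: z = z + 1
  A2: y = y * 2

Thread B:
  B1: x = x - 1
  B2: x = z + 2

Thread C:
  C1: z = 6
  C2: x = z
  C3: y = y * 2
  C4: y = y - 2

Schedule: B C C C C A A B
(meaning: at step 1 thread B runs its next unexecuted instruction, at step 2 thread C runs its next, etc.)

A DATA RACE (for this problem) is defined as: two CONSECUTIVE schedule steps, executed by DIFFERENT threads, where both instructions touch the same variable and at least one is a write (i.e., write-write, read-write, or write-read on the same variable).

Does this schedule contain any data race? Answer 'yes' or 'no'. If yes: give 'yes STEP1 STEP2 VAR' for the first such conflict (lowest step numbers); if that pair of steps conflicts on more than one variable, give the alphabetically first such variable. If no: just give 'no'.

Answer: no

Derivation:
Steps 1,2: B(r=x,w=x) vs C(r=-,w=z). No conflict.
Steps 2,3: same thread (C). No race.
Steps 3,4: same thread (C). No race.
Steps 4,5: same thread (C). No race.
Steps 5,6: C(r=y,w=y) vs A(r=z,w=z). No conflict.
Steps 6,7: same thread (A). No race.
Steps 7,8: A(r=y,w=y) vs B(r=z,w=x). No conflict.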